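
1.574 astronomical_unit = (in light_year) 2.489e-05. Check: 1 astronomical_unit = 1.4959787e+11 m, so 1.574 astronomical_unit = 1.574 * 1.4959787e+11 = 2.3546705e+11 m. 1 light_year = 9.4607305e+15 m, so 2.3546705e+11 m = 2.3546705e+11 / 9.4607305e+15 = 2.4888887e-05 light_year ≈ 2.489e-05 light_year (4 s.f.).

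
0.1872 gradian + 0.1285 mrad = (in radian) 0.003069. Check: 1 gradian = 0.015707963 rad, so 0.1872 gradian = 0.1872 * 0.015707963 = 0.0029405307 rad. 1 mrad = 0.001 rad, so 0.1285 mrad = 0.1285 * 0.001 = 0.0001285 rad. Sum: 0.0029405307 + 0.0001285 = 0.0030690307 rad. 0.0030690307 rad = 0.0030690307 radian ≈ 0.003069 radian (4 s.f.).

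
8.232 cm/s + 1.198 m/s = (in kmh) 1 cm/s = 0.01 m/s, so 8.232 cm/s = 8.232 * 0.01 = 0.08232 m/s. 1.198 m/s is already in m/s. Sum: 0.08232 + 1.198 = 1.28032 m/s. 1 kmh = 0.27777778 m/s, so 1.28032 m/s = 1.28032 / 0.27777778 = 4.609152 kmh ≈ 4.609 kmh (4 s.f.). Final answer: 4.609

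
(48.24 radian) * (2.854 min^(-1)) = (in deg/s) 131.5. Check: 48.24 radian = 48.24 rad. 1 min^(-1) = 0.016666667 Hz, so 2.854 min^(-1) = 2.854 * 0.016666667 = 0.047566667 Hz. Combine: 48.24 rad * 0.047566667 Hz = 2.294616 rad/s. 1 deg/s = 0.017453293 rad/s, so 2.294616 rad/s = 2.294616 / 0.017453293 = 131.47181 deg/s ≈ 131.5 deg/s (4 s.f.).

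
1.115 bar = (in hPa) 1 bar = 100000 Pa, so 1.115 bar = 1.115 * 100000 = 111500 Pa. 1 hPa = 100 Pa, so 111500 Pa = 111500 / 100 = 1115 hPa. Final answer: 1115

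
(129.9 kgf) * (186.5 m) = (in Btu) 1 kgf = 9.80665 N, so 129.9 kgf = 129.9 * 9.80665 = 1273.8838 N. 186.5 m is already in m. Combine: 1273.8838 N * 186.5 m = 237579.34 J. 1 Btu = 1055.0559 J, so 237579.34 J = 237579.34 / 1055.0559 = 225.18176 Btu ≈ 225.2 Btu (4 s.f.). Final answer: 225.2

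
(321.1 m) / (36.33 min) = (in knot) 0.2863. Check: 321.1 m is already in m. 1 min = 60 s, so 36.33 min = 36.33 * 60 = 2179.8 s. Combine: 321.1 m / 2179.8 s = 0.14730709 m/s. 1 knot = 0.51444444 m/s, so 0.14730709 m/s = 0.14730709 / 0.51444444 = 0.28634208 knot ≈ 0.2863 knot (4 s.f.).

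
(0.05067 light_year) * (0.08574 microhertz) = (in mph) 1 light_year = 9.4607305e+15 m, so 0.05067 light_year = 0.05067 * 9.4607305e+15 = 4.7937521e+14 m. 1 microhertz = 1e-06 Hz, so 0.08574 microhertz = 0.08574 * 1e-06 = 8.574e-08 Hz. Combine: 4.7937521e+14 m * 8.574e-08 Hz = 41101631 m/s. 1 mph = 0.44704 m/s, so 41101631 m/s = 41101631 / 0.44704 = 91941730 mph ≈ 9.194e+07 mph (4 s.f.). Final answer: 9.194e+07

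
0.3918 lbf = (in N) 1.743. Check: 1 lbf = 4.4482216 N, so 0.3918 lbf = 0.3918 * 4.4482216 = 1.7428132 N. Result: 1.7428132 N ≈ 1.743 N (4 s.f.).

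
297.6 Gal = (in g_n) 0.3035. Check: 1 Gal = 0.01 m/s^2, so 297.6 Gal = 297.6 * 0.01 = 2.976 m/s^2. 1 g_n = 9.80665 m/s^2, so 2.976 m/s^2 = 2.976 / 9.80665 = 0.30346754 g_n ≈ 0.3035 g_n (4 s.f.).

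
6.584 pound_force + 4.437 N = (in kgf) 3.439. Check: 1 pound_force = 4.4482216 N, so 6.584 pound_force = 6.584 * 4.4482216 = 29.287091 N. 4.437 N is already in N. Sum: 29.287091 + 4.437 = 33.724091 N. 1 kgf = 9.80665 N, so 33.724091 N = 33.724091 / 9.80665 = 3.4389002 kgf ≈ 3.439 kgf (4 s.f.).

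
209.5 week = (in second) 1 week = 604800 s, so 209.5 week = 209.5 * 604800 = 1.267056e+08 s. 1.267056e+08 s = 1.267056e+08 second ≈ 1.267e+08 second (4 s.f.). Final answer: 1.267e+08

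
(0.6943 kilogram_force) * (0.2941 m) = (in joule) 2.002. Check: 1 kilogram_force = 9.80665 N, so 0.6943 kilogram_force = 0.6943 * 9.80665 = 6.8087571 N. 0.2941 m is already in m. Combine: 6.8087571 N * 0.2941 m = 2.0024555 J. 2.0024555 J = 2.0024555 joule ≈ 2.002 joule (4 s.f.).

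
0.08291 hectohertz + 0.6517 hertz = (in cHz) 894.3. Check: 1 hectohertz = 100 Hz, so 0.08291 hectohertz = 0.08291 * 100 = 8.291 Hz. 0.6517 hertz = 0.6517 Hz. Sum: 8.291 + 0.6517 = 8.9427 Hz. 1 cHz = 0.01 Hz, so 8.9427 Hz = 8.9427 / 0.01 = 894.27 cHz ≈ 894.3 cHz (4 s.f.).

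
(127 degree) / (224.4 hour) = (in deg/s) 0.0001572. Check: 1 degree = 0.017453293 rad, so 127 degree = 127 * 0.017453293 = 2.2165682 rad. 1 hour = 3600 s, so 224.4 hour = 224.4 * 3600 = 807840 s. Combine: 2.2165682 rad / 807840 s = 2.7438207e-06 rad/s. 1 deg/s = 0.017453293 rad/s, so 2.7438207e-06 rad/s = 2.7438207e-06 / 0.017453293 = 0.00015720935 deg/s ≈ 0.0001572 deg/s (4 s.f.).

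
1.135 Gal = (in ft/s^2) 0.03724. Check: 1 Gal = 0.01 m/s^2, so 1.135 Gal = 1.135 * 0.01 = 0.01135 m/s^2. 1 ft/s^2 = 0.3048 m/s^2, so 0.01135 m/s^2 = 0.01135 / 0.3048 = 0.037237533 ft/s^2 ≈ 0.03724 ft/s^2 (4 s.f.).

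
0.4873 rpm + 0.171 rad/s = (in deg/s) 1 rpm = 0.10471976 rad/s, so 0.4873 rpm = 0.4873 * 0.10471976 = 0.051029937 rad/s. 0.171 rad/s is already in rad/s. Sum: 0.051029937 + 0.171 = 0.22202994 rad/s. 1 deg/s = 0.017453293 rad/s, so 0.22202994 rad/s = 0.22202994 / 0.017453293 = 12.721378 deg/s ≈ 12.72 deg/s (4 s.f.). Final answer: 12.72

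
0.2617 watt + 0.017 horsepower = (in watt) 0.2617 watt = 0.2617 W. 1 horsepower = 745.69987 W, so 0.017 horsepower = 0.017 * 745.69987 = 12.676898 W. Sum: 0.2617 + 12.676898 = 12.938598 W. 12.938598 W = 12.938598 watt ≈ 12.94 watt (4 s.f.). Final answer: 12.94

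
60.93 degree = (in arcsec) 2.193e+05. Check: 1 degree = 0.017453293 rad, so 60.93 degree = 60.93 * 0.017453293 = 1.0634291 rad. 1 arcsec = 4.8481368e-06 rad, so 1.0634291 rad = 1.0634291 / 4.8481368e-06 = 219348 arcsec ≈ 2.193e+05 arcsec (4 s.f.).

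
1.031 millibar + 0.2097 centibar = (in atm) 0.003087. Check: 1 millibar = 100 Pa, so 1.031 millibar = 1.031 * 100 = 103.1 Pa. 1 centibar = 1000 Pa, so 0.2097 centibar = 0.2097 * 1000 = 209.7 Pa. Sum: 103.1 + 209.7 = 312.8 Pa. 1 atm = 101325 Pa, so 312.8 Pa = 312.8 / 101325 = 0.003087096 atm ≈ 0.003087 atm (4 s.f.).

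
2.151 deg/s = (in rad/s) 1 deg/s = 0.017453293 rad/s, so 2.151 deg/s = 2.151 * 0.017453293 = 0.037542032 rad/s. Result: 0.037542032 rad/s ≈ 0.03754 rad/s (4 s.f.). Final answer: 0.03754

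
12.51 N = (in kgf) 1 kgf = 9.80665 N, so 12.51 N = 12.51 / 9.80665 = 1.275665 kgf ≈ 1.276 kgf (4 s.f.). Final answer: 1.276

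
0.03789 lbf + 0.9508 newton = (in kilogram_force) 1 lbf = 4.4482216 N, so 0.03789 lbf = 0.03789 * 4.4482216 = 0.16854312 N. 0.9508 newton = 0.9508 N. Sum: 0.16854312 + 0.9508 = 1.1193431 N. 1 kilogram_force = 9.80665 N, so 1.1193431 N = 1.1193431 / 9.80665 = 0.11414123 kilogram_force ≈ 0.1141 kilogram_force (4 s.f.). Final answer: 0.1141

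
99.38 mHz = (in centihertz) 9.938. Check: 1 mHz = 0.001 Hz, so 99.38 mHz = 99.38 * 0.001 = 0.09938 Hz. 1 centihertz = 0.01 Hz, so 0.09938 Hz = 0.09938 / 0.01 = 9.938 centihertz.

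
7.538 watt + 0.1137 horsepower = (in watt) 7.538 watt = 7.538 W. 1 horsepower = 745.69987 W, so 0.1137 horsepower = 0.1137 * 745.69987 = 84.786075 W. Sum: 7.538 + 84.786075 = 92.324075 W. 92.324075 W = 92.324075 watt ≈ 92.32 watt (4 s.f.). Final answer: 92.32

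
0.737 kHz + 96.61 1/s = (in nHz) 8.336e+11. Check: 1 kHz = 1000 Hz, so 0.737 kHz = 0.737 * 1000 = 737 Hz. 96.61 1/s = 96.61 Hz. Sum: 737 + 96.61 = 833.61 Hz. 1 nHz = 1e-09 Hz, so 833.61 Hz = 833.61 / 1e-09 = 8.3361e+11 nHz ≈ 8.336e+11 nHz (4 s.f.).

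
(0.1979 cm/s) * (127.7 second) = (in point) 1 cm/s = 0.01 m/s, so 0.1979 cm/s = 0.1979 * 0.01 = 0.001979 m/s. 127.7 second = 127.7 s. Combine: 0.001979 m/s * 127.7 s = 0.2527183 m. 1 point = 0.00035277778 m, so 0.2527183 m = 0.2527183 / 0.00035277778 = 716.36683 point ≈ 716.4 point (4 s.f.). Final answer: 716.4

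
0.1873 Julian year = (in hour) 1642. Check: 1 Julian year = 31557600 s, so 0.1873 Julian year = 0.1873 * 31557600 = 5910738.5 s. 1 hour = 3600 s, so 5910738.5 s = 5910738.5 / 3600 = 1641.8718 hour ≈ 1642 hour (4 s.f.).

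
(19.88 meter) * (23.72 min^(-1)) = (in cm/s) 785.9. Check: 19.88 meter = 19.88 m. 1 min^(-1) = 0.016666667 Hz, so 23.72 min^(-1) = 23.72 * 0.016666667 = 0.39533333 Hz. Combine: 19.88 m * 0.39533333 Hz = 7.8592267 m/s. 1 cm/s = 0.01 m/s, so 7.8592267 m/s = 7.8592267 / 0.01 = 785.92267 cm/s ≈ 785.9 cm/s (4 s.f.).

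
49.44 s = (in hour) 0.01373. Check: 1 hour = 3600 s, so 49.44 s = 49.44 / 3600 = 0.013733333 hour ≈ 0.01373 hour (4 s.f.).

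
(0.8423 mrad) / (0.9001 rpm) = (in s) 0.008936. Check: 1 mrad = 0.001 rad, so 0.8423 mrad = 0.8423 * 0.001 = 0.0008423 rad. 1 rpm = 0.10471976 rad/s, so 0.9001 rpm = 0.9001 * 0.10471976 = 0.094258252 rad/s. Combine: 0.0008423 rad / 0.094258252 rad/s = 0.0089360877 s. Result: 0.0089360877 s ≈ 0.008936 s (4 s.f.).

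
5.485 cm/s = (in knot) 0.1066. Check: 1 cm/s = 0.01 m/s, so 5.485 cm/s = 5.485 * 0.01 = 0.05485 m/s. 1 knot = 0.51444444 m/s, so 0.05485 m/s = 0.05485 / 0.51444444 = 0.10661987 knot ≈ 0.1066 knot (4 s.f.).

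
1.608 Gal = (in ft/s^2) 1 Gal = 0.01 m/s^2, so 1.608 Gal = 1.608 * 0.01 = 0.01608 m/s^2. 1 ft/s^2 = 0.3048 m/s^2, so 0.01608 m/s^2 = 0.01608 / 0.3048 = 0.052755906 ft/s^2 ≈ 0.05276 ft/s^2 (4 s.f.). Final answer: 0.05276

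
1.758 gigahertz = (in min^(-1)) 1.055e+11. Check: 1 gigahertz = 1e+09 Hz, so 1.758 gigahertz = 1.758 * 1e+09 = 1.758e+09 Hz. 1 min^(-1) = 0.016666667 Hz, so 1.758e+09 Hz = 1.758e+09 / 0.016666667 = 1.0548e+11 min^(-1) ≈ 1.055e+11 min^(-1) (4 s.f.).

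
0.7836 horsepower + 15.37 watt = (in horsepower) 1 horsepower = 745.69987 W, so 0.7836 horsepower = 0.7836 * 745.69987 = 584.33042 W. 15.37 watt = 15.37 W. Sum: 584.33042 + 15.37 = 599.70042 W. 1 horsepower = 745.69987 W, so 599.70042 W = 599.70042 / 745.69987 = 0.80421151 horsepower ≈ 0.8042 horsepower (4 s.f.). Final answer: 0.8042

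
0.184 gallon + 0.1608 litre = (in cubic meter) 1 gallon = 0.0037854118 m^3, so 0.184 gallon = 0.184 * 0.0037854118 = 0.00069651577 m^3. 1 litre = 0.001 m^3, so 0.1608 litre = 0.1608 * 0.001 = 0.0001608 m^3. Sum: 0.00069651577 + 0.0001608 = 0.00085731577 m^3. 0.00085731577 m^3 = 0.00085731577 cubic meter ≈ 0.0008573 cubic meter (4 s.f.). Final answer: 0.0008573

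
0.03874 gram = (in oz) 1 gram = 0.001 kg, so 0.03874 gram = 0.03874 * 0.001 = 3.874e-05 kg. 1 oz = 0.028349523 kg, so 3.874e-05 kg = 3.874e-05 / 0.028349523 = 0.0013665133 oz ≈ 0.001367 oz (4 s.f.). Final answer: 0.001367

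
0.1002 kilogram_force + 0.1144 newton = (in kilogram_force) 0.1119. Check: 1 kilogram_force = 9.80665 N, so 0.1002 kilogram_force = 0.1002 * 9.80665 = 0.98262633 N. 0.1144 newton = 0.1144 N. Sum: 0.98262633 + 0.1144 = 1.0970263 N. 1 kilogram_force = 9.80665 N, so 1.0970263 N = 1.0970263 / 9.80665 = 0.11186555 kilogram_force ≈ 0.1119 kilogram_force (4 s.f.).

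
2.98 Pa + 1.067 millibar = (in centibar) 2.98 Pa is already in Pa. 1 millibar = 100 Pa, so 1.067 millibar = 1.067 * 100 = 106.7 Pa. Sum: 2.98 + 106.7 = 109.68 Pa. 1 centibar = 1000 Pa, so 109.68 Pa = 109.68 / 1000 = 0.10968 centibar ≈ 0.1097 centibar (4 s.f.). Final answer: 0.1097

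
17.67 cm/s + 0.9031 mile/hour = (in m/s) 1 cm/s = 0.01 m/s, so 17.67 cm/s = 17.67 * 0.01 = 0.1767 m/s. 1 mile/hour = 0.44704 m/s, so 0.9031 mile/hour = 0.9031 * 0.44704 = 0.40372182 m/s. Sum: 0.1767 + 0.40372182 = 0.58042182 m/s. Result: 0.58042182 m/s ≈ 0.5804 m/s (4 s.f.). Final answer: 0.5804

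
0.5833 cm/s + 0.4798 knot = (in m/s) 1 cm/s = 0.01 m/s, so 0.5833 cm/s = 0.5833 * 0.01 = 0.005833 m/s. 1 knot = 0.51444444 m/s, so 0.4798 knot = 0.4798 * 0.51444444 = 0.24683044 m/s. Sum: 0.005833 + 0.24683044 = 0.25266344 m/s. Result: 0.25266344 m/s ≈ 0.2527 m/s (4 s.f.). Final answer: 0.2527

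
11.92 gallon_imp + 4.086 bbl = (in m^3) 1 gallon_imp = 0.00454609 m^3, so 11.92 gallon_imp = 11.92 * 0.00454609 = 0.054189393 m^3. 1 bbl = 0.15898729 m^3, so 4.086 bbl = 4.086 * 0.15898729 = 0.64962209 m^3. Sum: 0.054189393 + 0.64962209 = 0.70381148 m^3. Result: 0.70381148 m^3 ≈ 0.7038 m^3 (4 s.f.). Final answer: 0.7038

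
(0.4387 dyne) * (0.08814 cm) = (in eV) 2.413e+10. Check: 1 dyne = 1e-05 N, so 0.4387 dyne = 0.4387 * 1e-05 = 4.387e-06 N. 1 cm = 0.01 m, so 0.08814 cm = 0.08814 * 0.01 = 0.0008814 m. Combine: 4.387e-06 N * 0.0008814 m = 3.8667018e-09 J. 1 eV = 1.6021766e-19 J, so 3.8667018e-09 J = 3.8667018e-09 / 1.6021766e-19 = 2.4134054e+10 eV ≈ 2.413e+10 eV (4 s.f.).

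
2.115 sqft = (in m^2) 0.1965. Check: 1 sqft = 0.09290304 m^2, so 2.115 sqft = 2.115 * 0.09290304 = 0.19648993 m^2. Result: 0.19648993 m^2 ≈ 0.1965 m^2 (4 s.f.).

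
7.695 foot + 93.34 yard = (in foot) 287.7. Check: 1 foot = 0.3048 m, so 7.695 foot = 7.695 * 0.3048 = 2.345436 m. 1 yard = 0.9144 m, so 93.34 yard = 93.34 * 0.9144 = 85.350096 m. Sum: 2.345436 + 85.350096 = 87.695532 m. 1 foot = 0.3048 m, so 87.695532 m = 87.695532 / 0.3048 = 287.715 foot ≈ 287.7 foot (4 s.f.).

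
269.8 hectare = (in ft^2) 1 hectare = 10000 m^2, so 269.8 hectare = 269.8 * 10000 = 2698000 m^2. 1 ft^2 = 0.09290304 m^2, so 2698000 m^2 = 2698000 / 0.09290304 = 29041030 ft^2 ≈ 2.904e+07 ft^2 (4 s.f.). Final answer: 2.904e+07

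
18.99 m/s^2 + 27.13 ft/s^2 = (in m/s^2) 27.26. Check: 18.99 m/s^2 is already in m/s^2. 1 ft/s^2 = 0.3048 m/s^2, so 27.13 ft/s^2 = 27.13 * 0.3048 = 8.269224 m/s^2. Sum: 18.99 + 8.269224 = 27.259224 m/s^2. Result: 27.259224 m/s^2 ≈ 27.26 m/s^2 (4 s.f.).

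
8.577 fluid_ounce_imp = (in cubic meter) 0.0002437. Check: 1 fluid_ounce_imp = 2.8413063e-05 m^3, so 8.577 fluid_ounce_imp = 8.577 * 2.8413063e-05 = 0.00024369884 m^3. 0.00024369884 m^3 = 0.00024369884 cubic meter ≈ 0.0002437 cubic meter (4 s.f.).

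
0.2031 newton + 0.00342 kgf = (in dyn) 2.366e+04. Check: 0.2031 newton = 0.2031 N. 1 kgf = 9.80665 N, so 0.00342 kgf = 0.00342 * 9.80665 = 0.033538743 N. Sum: 0.2031 + 0.033538743 = 0.23663874 N. 1 dyn = 1e-05 N, so 0.23663874 N = 0.23663874 / 1e-05 = 23663.874 dyn ≈ 2.366e+04 dyn (4 s.f.).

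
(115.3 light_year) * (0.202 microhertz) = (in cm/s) 1 light_year = 9.4607305e+15 m, so 115.3 light_year = 115.3 * 9.4607305e+15 = 1.0908222e+18 m. 1 microhertz = 1e-06 Hz, so 0.202 microhertz = 0.202 * 1e-06 = 2.02e-07 Hz. Combine: 1.0908222e+18 m * 2.02e-07 Hz = 2.2034609e+11 m/s. 1 cm/s = 0.01 m/s, so 2.2034609e+11 m/s = 2.2034609e+11 / 0.01 = 2.2034609e+13 cm/s ≈ 2.203e+13 cm/s (4 s.f.). Final answer: 2.203e+13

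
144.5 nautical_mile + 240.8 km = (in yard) 1 nautical_mile = 1852 m, so 144.5 nautical_mile = 144.5 * 1852 = 267614 m. 1 km = 1000 m, so 240.8 km = 240.8 * 1000 = 240800 m. Sum: 267614 + 240800 = 508414 m. 1 yard = 0.9144 m, so 508414 m = 508414 / 0.9144 = 556008.31 yard ≈ 5.56e+05 yard (4 s.f.). Final answer: 5.56e+05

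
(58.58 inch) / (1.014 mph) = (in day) 1 inch = 0.0254 m, so 58.58 inch = 58.58 * 0.0254 = 1.487932 m. 1 mph = 0.44704 m/s, so 1.014 mph = 1.014 * 0.44704 = 0.45329856 m/s. Combine: 1.487932 m / 0.45329856 m/s = 3.2824547 s. 1 day = 86400 s, so 3.2824547 s = 3.2824547 / 86400 = 3.7991374e-05 day ≈ 3.799e-05 day (4 s.f.). Final answer: 3.799e-05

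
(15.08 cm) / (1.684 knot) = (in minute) 0.002901. Check: 1 cm = 0.01 m, so 15.08 cm = 15.08 * 0.01 = 0.1508 m. 1 knot = 0.51444444 m/s, so 1.684 knot = 1.684 * 0.51444444 = 0.86632444 m/s. Combine: 0.1508 m / 0.86632444 m/s = 0.17406873 s. 1 minute = 60 s, so 0.17406873 s = 0.17406873 / 60 = 0.0029011456 minute ≈ 0.002901 minute (4 s.f.).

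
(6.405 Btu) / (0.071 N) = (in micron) 9.518e+10. Check: 1 Btu = 1055.0559 J, so 6.405 Btu = 6.405 * 1055.0559 = 6757.6327 J. 0.071 N is already in N. Combine: 6757.6327 J / 0.071 N = 95177.926 m. 1 micron = 1e-06 m, so 95177.926 m = 95177.926 / 1e-06 = 9.5177926e+10 micron ≈ 9.518e+10 micron (4 s.f.).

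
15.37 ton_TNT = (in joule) 1 ton_TNT = 4.184e+09 J, so 15.37 ton_TNT = 15.37 * 4.184e+09 = 6.430808e+10 J. 6.430808e+10 J = 6.430808e+10 joule ≈ 6.431e+10 joule (4 s.f.). Final answer: 6.431e+10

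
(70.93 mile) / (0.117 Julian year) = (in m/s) 1 mile = 1609.344 m, so 70.93 mile = 70.93 * 1609.344 = 114150.77 m. 1 Julian year = 31557600 s, so 0.117 Julian year = 0.117 * 31557600 = 3692239.2 s. Combine: 114150.77 m / 3692239.2 s = 0.030916407 m/s. Result: 0.030916407 m/s ≈ 0.03092 m/s (4 s.f.). Final answer: 0.03092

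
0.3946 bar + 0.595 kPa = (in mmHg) 1 bar = 100000 Pa, so 0.3946 bar = 0.3946 * 100000 = 39460 Pa. 1 kPa = 1000 Pa, so 0.595 kPa = 0.595 * 1000 = 595 Pa. Sum: 39460 + 595 = 40055 Pa. 1 mmHg = 133.32237 Pa, so 40055 Pa = 40055 / 133.32237 = 300.43721 mmHg ≈ 300.4 mmHg (4 s.f.). Final answer: 300.4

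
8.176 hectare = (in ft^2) 8.801e+05. Check: 1 hectare = 10000 m^2, so 8.176 hectare = 8.176 * 10000 = 81760 m^2. 1 ft^2 = 0.09290304 m^2, so 81760 m^2 = 81760 / 0.09290304 = 880057.32 ft^2 ≈ 8.801e+05 ft^2 (4 s.f.).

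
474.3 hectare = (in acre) 1 hectare = 10000 m^2, so 474.3 hectare = 474.3 * 10000 = 4743000 m^2. 1 acre = 4046.8564 m^2, so 4743000 m^2 = 4743000 / 4046.8564 = 1172.0208 acre ≈ 1172 acre (4 s.f.). Final answer: 1172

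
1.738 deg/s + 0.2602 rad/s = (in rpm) 2.774. Check: 1 deg/s = 0.017453293 rad/s, so 1.738 deg/s = 1.738 * 0.017453293 = 0.030333822 rad/s. 0.2602 rad/s is already in rad/s. Sum: 0.030333822 + 0.2602 = 0.29053382 rad/s. 1 rpm = 0.10471976 rad/s, so 0.29053382 rad/s = 0.29053382 / 0.10471976 = 2.7743936 rpm ≈ 2.774 rpm (4 s.f.).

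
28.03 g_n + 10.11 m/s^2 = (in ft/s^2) 1 g_n = 9.80665 m/s^2, so 28.03 g_n = 28.03 * 9.80665 = 274.8804 m/s^2. 10.11 m/s^2 is already in m/s^2. Sum: 274.8804 + 10.11 = 284.9904 m/s^2. 1 ft/s^2 = 0.3048 m/s^2, so 284.9904 m/s^2 = 284.9904 / 0.3048 = 935.00787 ft/s^2 ≈ 935 ft/s^2 (4 s.f.). Final answer: 935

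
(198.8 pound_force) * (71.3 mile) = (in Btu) 1 pound_force = 4.4482216 N, so 198.8 pound_force = 198.8 * 4.4482216 = 884.30646 N. 1 mile = 1609.344 m, so 71.3 mile = 71.3 * 1609.344 = 114746.23 m. Combine: 884.30646 N * 114746.23 m = 1.0147083e+08 J. 1 Btu = 1055.0559 J, so 1.0147083e+08 J = 1.0147083e+08 / 1055.0559 = 96175.79 Btu ≈ 9.618e+04 Btu (4 s.f.). Final answer: 9.618e+04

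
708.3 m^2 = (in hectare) 0.07083. Check: 1 hectare = 10000 m^2, so 708.3 m^2 = 708.3 / 10000 = 0.07083 hectare.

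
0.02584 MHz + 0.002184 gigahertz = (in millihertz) 1 MHz = 1000000 Hz, so 0.02584 MHz = 0.02584 * 1000000 = 25840 Hz. 1 gigahertz = 1e+09 Hz, so 0.002184 gigahertz = 0.002184 * 1e+09 = 2184000 Hz. Sum: 25840 + 2184000 = 2209840 Hz. 1 millihertz = 0.001 Hz, so 2209840 Hz = 2209840 / 0.001 = 2.20984e+09 millihertz ≈ 2.21e+09 millihertz (4 s.f.). Final answer: 2.21e+09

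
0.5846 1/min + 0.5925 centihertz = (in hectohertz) 1 1/min = 0.016666667 Hz, so 0.5846 1/min = 0.5846 * 0.016666667 = 0.0097433333 Hz. 1 centihertz = 0.01 Hz, so 0.5925 centihertz = 0.5925 * 0.01 = 0.005925 Hz. Sum: 0.0097433333 + 0.005925 = 0.015668333 Hz. 1 hectohertz = 100 Hz, so 0.015668333 Hz = 0.015668333 / 100 = 0.00015668333 hectohertz ≈ 0.0001567 hectohertz (4 s.f.). Final answer: 0.0001567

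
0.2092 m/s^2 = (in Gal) 20.92. Check: 1 Gal = 0.01 m/s^2, so 0.2092 m/s^2 = 0.2092 / 0.01 = 20.92 Gal.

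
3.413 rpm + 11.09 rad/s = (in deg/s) 1 rpm = 0.10471976 rad/s, so 3.413 rpm = 3.413 * 0.10471976 = 0.35740852 rad/s. 11.09 rad/s is already in rad/s. Sum: 0.35740852 + 11.09 = 11.447409 rad/s. 1 deg/s = 0.017453293 rad/s, so 11.447409 rad/s = 11.447409 / 0.017453293 = 655.88819 deg/s ≈ 655.9 deg/s (4 s.f.). Final answer: 655.9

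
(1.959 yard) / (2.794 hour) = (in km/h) 1 yard = 0.9144 m, so 1.959 yard = 1.959 * 0.9144 = 1.7913096 m. 1 hour = 3600 s, so 2.794 hour = 2.794 * 3600 = 10058.4 s. Combine: 1.7913096 m / 10058.4 s = 0.00017809091 m/s. 1 km/h = 0.27777778 m/s, so 0.00017809091 m/s = 0.00017809091 / 0.27777778 = 0.00064112727 km/h ≈ 0.0006411 km/h (4 s.f.). Final answer: 0.0006411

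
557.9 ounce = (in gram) 1.582e+04. Check: 1 ounce = 0.028349523 kg, so 557.9 ounce = 557.9 * 0.028349523 = 15.816199 kg. 1 gram = 0.001 kg, so 15.816199 kg = 15.816199 / 0.001 = 15816.199 gram ≈ 1.582e+04 gram (4 s.f.).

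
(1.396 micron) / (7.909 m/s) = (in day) 1 micron = 1e-06 m, so 1.396 micron = 1.396 * 1e-06 = 1.396e-06 m. 7.909 m/s is already in m/s. Combine: 1.396e-06 m / 7.909 m/s = 1.7650778e-07 s. 1 day = 86400 s, so 1.7650778e-07 s = 1.7650778e-07 / 86400 = 2.0429141e-12 day ≈ 2.043e-12 day (4 s.f.). Final answer: 2.043e-12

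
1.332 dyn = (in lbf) 2.994e-06. Check: 1 dyn = 1e-05 N, so 1.332 dyn = 1.332 * 1e-05 = 1.332e-05 N. 1 lbf = 4.4482216 N, so 1.332e-05 N = 1.332e-05 / 4.4482216 = 2.9944551e-06 lbf ≈ 2.994e-06 lbf (4 s.f.).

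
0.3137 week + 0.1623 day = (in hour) 1 week = 604800 s, so 0.3137 week = 0.3137 * 604800 = 189725.76 s. 1 day = 86400 s, so 0.1623 day = 0.1623 * 86400 = 14022.72 s. Sum: 189725.76 + 14022.72 = 203748.48 s. 1 hour = 3600 s, so 203748.48 s = 203748.48 / 3600 = 56.5968 hour ≈ 56.6 hour (4 s.f.). Final answer: 56.6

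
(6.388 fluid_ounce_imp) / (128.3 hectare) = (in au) 9.457e-22. Check: 1 fluid_ounce_imp = 2.8413063e-05 m^3, so 6.388 fluid_ounce_imp = 6.388 * 2.8413063e-05 = 0.00018150264 m^3. 1 hectare = 10000 m^2, so 128.3 hectare = 128.3 * 10000 = 1283000 m^2. Combine: 0.00018150264 m^3 / 1283000 m^2 = 1.4146738e-10 m. 1 au = 1.4959787e+11 m, so 1.4146738e-10 m = 1.4146738e-10 / 1.4959787e+11 = 9.45651e-22 au ≈ 9.457e-22 au (4 s.f.).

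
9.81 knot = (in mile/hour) 1 knot = 0.51444444 m/s, so 9.81 knot = 9.81 * 0.51444444 = 5.0467 m/s. 1 mile/hour = 0.44704 m/s, so 5.0467 m/s = 5.0467 / 0.44704 = 11.289146 mile/hour ≈ 11.29 mile/hour (4 s.f.). Final answer: 11.29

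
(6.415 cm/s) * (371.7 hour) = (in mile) 1 cm/s = 0.01 m/s, so 6.415 cm/s = 6.415 * 0.01 = 0.06415 m/s. 1 hour = 3600 s, so 371.7 hour = 371.7 * 3600 = 1338120 s. Combine: 0.06415 m/s * 1338120 s = 85840.398 m. 1 mile = 1609.344 m, so 85840.398 m = 85840.398 / 1609.344 = 53.33875 mile ≈ 53.34 mile (4 s.f.). Final answer: 53.34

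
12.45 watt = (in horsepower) 12.45 watt = 12.45 W. 1 horsepower = 745.69987 W, so 12.45 W = 12.45 / 745.69987 = 0.016695725 horsepower ≈ 0.0167 horsepower (4 s.f.). Final answer: 0.0167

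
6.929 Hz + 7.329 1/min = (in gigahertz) 7.051e-09. Check: 6.929 Hz is already in Hz. 1 1/min = 0.016666667 Hz, so 7.329 1/min = 7.329 * 0.016666667 = 0.12215 Hz. Sum: 6.929 + 0.12215 = 7.05115 Hz. 1 gigahertz = 1e+09 Hz, so 7.05115 Hz = 7.05115 / 1e+09 = 7.05115e-09 gigahertz ≈ 7.051e-09 gigahertz (4 s.f.).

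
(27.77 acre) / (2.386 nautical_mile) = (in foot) 83.44. Check: 1 acre = 4046.8564 m^2, so 27.77 acre = 27.77 * 4046.8564 = 112381.2 m^2. 1 nautical_mile = 1852 m, so 2.386 nautical_mile = 2.386 * 1852 = 4418.872 m. Combine: 112381.2 m^2 / 4418.872 m = 25.432102 m. 1 foot = 0.3048 m, so 25.432102 m = 25.432102 / 0.3048 = 83.438654 foot ≈ 83.44 foot (4 s.f.).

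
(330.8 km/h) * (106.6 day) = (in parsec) 2.743e-08. Check: 1 km/h = 0.27777778 m/s, so 330.8 km/h = 330.8 * 0.27777778 = 91.888889 m/s. 1 day = 86400 s, so 106.6 day = 106.6 * 86400 = 9210240 s. Combine: 91.888889 m/s * 9210240 s = 8.4631872e+08 m. 1 parsec = 3.0856776e+16 m, so 8.4631872e+08 m = 8.4631872e+08 / 3.0856776e+16 = 2.7427322e-08 parsec ≈ 2.743e-08 parsec (4 s.f.).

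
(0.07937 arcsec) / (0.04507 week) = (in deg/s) 1 arcsec = 4.8481368e-06 rad, so 0.07937 arcsec = 0.07937 * 4.8481368e-06 = 3.8479662e-07 rad. 1 week = 604800 s, so 0.04507 week = 0.04507 * 604800 = 27258.336 s. Combine: 3.8479662e-07 rad / 27258.336 s = 1.4116658e-11 rad/s. 1 deg/s = 0.017453293 rad/s, so 1.4116658e-11 rad/s = 1.4116658e-11 / 0.017453293 = 8.0882495e-10 deg/s ≈ 8.088e-10 deg/s (4 s.f.). Final answer: 8.088e-10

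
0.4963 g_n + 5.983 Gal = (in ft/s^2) 1 g_n = 9.80665 m/s^2, so 0.4963 g_n = 0.4963 * 9.80665 = 4.8670404 m/s^2. 1 Gal = 0.01 m/s^2, so 5.983 Gal = 5.983 * 0.01 = 0.05983 m/s^2. Sum: 4.8670404 + 0.05983 = 4.9268704 m/s^2. 1 ft/s^2 = 0.3048 m/s^2, so 4.9268704 m/s^2 = 4.9268704 / 0.3048 = 16.164273 ft/s^2 ≈ 16.16 ft/s^2 (4 s.f.). Final answer: 16.16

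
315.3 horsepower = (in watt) 1 horsepower = 745.69987 W, so 315.3 horsepower = 315.3 * 745.69987 = 235119.17 W. 235119.17 W = 235119.17 watt ≈ 2.351e+05 watt (4 s.f.). Final answer: 2.351e+05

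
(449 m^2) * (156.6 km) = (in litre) 449 m^2 is already in m^2. 1 km = 1000 m, so 156.6 km = 156.6 * 1000 = 156600 m. Combine: 449 m^2 * 156600 m = 70313400 m^3. 1 litre = 0.001 m^3, so 70313400 m^3 = 70313400 / 0.001 = 7.03134e+10 litre ≈ 7.031e+10 litre (4 s.f.). Final answer: 7.031e+10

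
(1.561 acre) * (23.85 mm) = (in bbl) 947.6. Check: 1 acre = 4046.8564 m^2, so 1.561 acre = 1.561 * 4046.8564 = 6317.1429 m^2. 1 mm = 0.001 m, so 23.85 mm = 23.85 * 0.001 = 0.02385 m. Combine: 6317.1429 m^2 * 0.02385 m = 150.66386 m^3. 1 bbl = 0.15898729 m^3, so 150.66386 m^3 = 150.66386 / 0.15898729 = 947.64715 bbl ≈ 947.6 bbl (4 s.f.).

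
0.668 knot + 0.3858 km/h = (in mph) 1.008. Check: 1 knot = 0.51444444 m/s, so 0.668 knot = 0.668 * 0.51444444 = 0.34364889 m/s. 1 km/h = 0.27777778 m/s, so 0.3858 km/h = 0.3858 * 0.27777778 = 0.10716667 m/s. Sum: 0.34364889 + 0.10716667 = 0.45081556 m/s. 1 mph = 0.44704 m/s, so 0.45081556 m/s = 0.45081556 / 0.44704 = 1.0084457 mph ≈ 1.008 mph (4 s.f.).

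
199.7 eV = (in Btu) 1 eV = 1.6021766e-19 J, so 199.7 eV = 199.7 * 1.6021766e-19 = 3.1995467e-17 J. 1 Btu = 1055.0559 J, so 3.1995467e-17 J = 3.1995467e-17 / 1055.0559 = 3.0325852e-20 Btu ≈ 3.033e-20 Btu (4 s.f.). Final answer: 3.033e-20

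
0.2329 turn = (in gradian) 93.16. Check: 1 turn = 6.2831853 rad, so 0.2329 turn = 0.2329 * 6.2831853 = 1.4633539 rad. 1 gradian = 0.015707963 rad, so 1.4633539 rad = 1.4633539 / 0.015707963 = 93.16 gradian.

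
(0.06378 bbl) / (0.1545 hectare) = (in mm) 1 bbl = 0.15898729 m^3, so 0.06378 bbl = 0.06378 * 0.15898729 = 0.01014021 m^3. 1 hectare = 10000 m^2, so 0.1545 hectare = 0.1545 * 10000 = 1545 m^2. Combine: 0.01014021 m^3 / 1545 m^2 = 6.5632425e-06 m. 1 mm = 0.001 m, so 6.5632425e-06 m = 6.5632425e-06 / 0.001 = 0.0065632425 mm ≈ 0.006563 mm (4 s.f.). Final answer: 0.006563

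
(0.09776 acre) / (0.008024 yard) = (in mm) 1 acre = 4046.8564 m^2, so 0.09776 acre = 0.09776 * 4046.8564 = 395.62068 m^2. 1 yard = 0.9144 m, so 0.008024 yard = 0.008024 * 0.9144 = 0.0073371456 m. Combine: 395.62068 m^2 / 0.0073371456 m = 53920.244 m. 1 mm = 0.001 m, so 53920.244 m = 53920.244 / 0.001 = 53920244 mm ≈ 5.392e+07 mm (4 s.f.). Final answer: 5.392e+07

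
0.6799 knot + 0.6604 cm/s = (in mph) 0.7972. Check: 1 knot = 0.51444444 m/s, so 0.6799 knot = 0.6799 * 0.51444444 = 0.34977078 m/s. 1 cm/s = 0.01 m/s, so 0.6604 cm/s = 0.6604 * 0.01 = 0.006604 m/s. Sum: 0.34977078 + 0.006604 = 0.35637478 m/s. 1 mph = 0.44704 m/s, so 0.35637478 m/s = 0.35637478 / 0.44704 = 0.79718767 mph ≈ 0.7972 mph (4 s.f.).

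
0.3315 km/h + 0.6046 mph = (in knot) 0.7044. Check: 1 km/h = 0.27777778 m/s, so 0.3315 km/h = 0.3315 * 0.27777778 = 0.092083333 m/s. 1 mph = 0.44704 m/s, so 0.6046 mph = 0.6046 * 0.44704 = 0.27028038 m/s. Sum: 0.092083333 + 0.27028038 = 0.36236372 m/s. 1 knot = 0.51444444 m/s, so 0.36236372 m/s = 0.36236372 / 0.51444444 = 0.70437872 knot ≈ 0.7044 knot (4 s.f.).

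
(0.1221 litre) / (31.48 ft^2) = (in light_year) 4.413e-21. Check: 1 litre = 0.001 m^3, so 0.1221 litre = 0.1221 * 0.001 = 0.0001221 m^3. 1 ft^2 = 0.09290304 m^2, so 31.48 ft^2 = 31.48 * 0.09290304 = 2.9245877 m^2. Combine: 0.0001221 m^3 / 2.9245877 m^2 = 4.1749475e-05 m. 1 light_year = 9.4607305e+15 m, so 4.1749475e-05 m = 4.1749475e-05 / 9.4607305e+15 = 4.412923e-21 light_year ≈ 4.413e-21 light_year (4 s.f.).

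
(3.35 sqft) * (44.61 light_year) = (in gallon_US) 3.47e+19. Check: 1 sqft = 0.09290304 m^2, so 3.35 sqft = 3.35 * 0.09290304 = 0.31122518 m^2. 1 light_year = 9.4607305e+15 m, so 44.61 light_year = 44.61 * 9.4607305e+15 = 4.2204319e+17 m. Combine: 0.31122518 m^2 * 4.2204319e+17 m = 1.3135047e+17 m^3. 1 gallon_US = 0.0037854118 m^3, so 1.3135047e+17 m^3 = 1.3135047e+17 / 0.0037854118 = 3.4699123e+19 gallon_US ≈ 3.47e+19 gallon_US (4 s.f.).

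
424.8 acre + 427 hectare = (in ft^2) 6.447e+07. Check: 1 acre = 4046.8564 m^2, so 424.8 acre = 424.8 * 4046.8564 = 1719104.6 m^2. 1 hectare = 10000 m^2, so 427 hectare = 427 * 10000 = 4270000 m^2. Sum: 1719104.6 + 4270000 = 5989104.6 m^2. 1 ft^2 = 0.09290304 m^2, so 5989104.6 m^2 = 5989104.6 / 0.09290304 = 64466185 ft^2 ≈ 6.447e+07 ft^2 (4 s.f.).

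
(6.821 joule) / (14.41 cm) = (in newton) 47.34. Check: 6.821 joule = 6.821 J. 1 cm = 0.01 m, so 14.41 cm = 14.41 * 0.01 = 0.1441 m. Combine: 6.821 J / 0.1441 m = 47.335184 N. 47.335184 N = 47.335184 newton ≈ 47.34 newton (4 s.f.).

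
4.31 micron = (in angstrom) 4.31e+04. Check: 1 micron = 1e-06 m, so 4.31 micron = 4.31 * 1e-06 = 4.31e-06 m. 1 angstrom = 1e-10 m, so 4.31e-06 m = 4.31e-06 / 1e-10 = 43100 angstrom ≈ 4.31e+04 angstrom (4 s.f.).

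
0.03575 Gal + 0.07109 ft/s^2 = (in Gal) 1 Gal = 0.01 m/s^2, so 0.03575 Gal = 0.03575 * 0.01 = 0.0003575 m/s^2. 1 ft/s^2 = 0.3048 m/s^2, so 0.07109 ft/s^2 = 0.07109 * 0.3048 = 0.021668232 m/s^2. Sum: 0.0003575 + 0.021668232 = 0.022025732 m/s^2. 1 Gal = 0.01 m/s^2, so 0.022025732 m/s^2 = 0.022025732 / 0.01 = 2.2025732 Gal ≈ 2.203 Gal (4 s.f.). Final answer: 2.203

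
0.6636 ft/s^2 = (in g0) 1 ft/s^2 = 0.3048 m/s^2, so 0.6636 ft/s^2 = 0.6636 * 0.3048 = 0.20226528 m/s^2. 1 g0 = 9.80665 m/s^2, so 0.20226528 m/s^2 = 0.20226528 / 9.80665 = 0.020625319 g0 ≈ 0.02063 g0 (4 s.f.). Final answer: 0.02063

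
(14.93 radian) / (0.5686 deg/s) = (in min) 25.07. Check: 14.93 radian = 14.93 rad. 1 deg/s = 0.017453293 rad/s, so 0.5686 deg/s = 0.5686 * 0.017453293 = 0.0099239421 rad/s. Combine: 14.93 rad / 0.0099239421 rad/s = 1504.4425 s. 1 min = 60 s, so 1504.4425 s = 1504.4425 / 60 = 25.074041 min ≈ 25.07 min (4 s.f.).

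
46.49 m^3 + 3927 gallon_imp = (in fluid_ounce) 46.49 m^3 is already in m^3. 1 gallon_imp = 0.00454609 m^3, so 3927 gallon_imp = 3927 * 0.00454609 = 17.852495 m^3. Sum: 46.49 + 17.852495 = 64.342495 m^3. 1 fluid_ounce = 2.957353e-05 m^3, so 64.342495 m^3 = 64.342495 / 2.957353e-05 = 2175678.6 fluid_ounce ≈ 2.176e+06 fluid_ounce (4 s.f.). Final answer: 2.176e+06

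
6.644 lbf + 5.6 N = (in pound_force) 1 lbf = 4.4482216 N, so 6.644 lbf = 6.644 * 4.4482216 = 29.553984 N. 5.6 N is already in N. Sum: 29.553984 + 5.6 = 35.153984 N. 1 pound_force = 4.4482216 N, so 35.153984 N = 35.153984 / 4.4482216 = 7.9029301 pound_force ≈ 7.903 pound_force (4 s.f.). Final answer: 7.903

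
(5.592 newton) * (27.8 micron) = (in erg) 1555. Check: 5.592 newton = 5.592 N. 1 micron = 1e-06 m, so 27.8 micron = 27.8 * 1e-06 = 2.78e-05 m. Combine: 5.592 N * 2.78e-05 m = 0.0001554576 J. 1 erg = 1e-07 J, so 0.0001554576 J = 0.0001554576 / 1e-07 = 1554.576 erg ≈ 1555 erg (4 s.f.).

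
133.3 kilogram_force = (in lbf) 293.9. Check: 1 kilogram_force = 9.80665 N, so 133.3 kilogram_force = 133.3 * 9.80665 = 1307.2264 N. 1 lbf = 4.4482216 N, so 1307.2264 N = 1307.2264 / 4.4482216 = 293.8762 lbf ≈ 293.9 lbf (4 s.f.).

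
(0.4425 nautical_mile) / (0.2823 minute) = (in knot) 1 nautical_mile = 1852 m, so 0.4425 nautical_mile = 0.4425 * 1852 = 819.51 m. 1 minute = 60 s, so 0.2823 minute = 0.2823 * 60 = 16.938 s. Combine: 819.51 m / 16.938 s = 48.382926 m/s. 1 knot = 0.51444444 m/s, so 48.382926 m/s = 48.382926 / 0.51444444 = 94.048884 knot ≈ 94.05 knot (4 s.f.). Final answer: 94.05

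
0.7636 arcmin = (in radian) 0.0002221. Check: 1 arcmin = 0.00029088821 rad, so 0.7636 arcmin = 0.7636 * 0.00029088821 = 0.00022212224 rad. 0.00022212224 rad = 0.00022212224 radian ≈ 0.0002221 radian (4 s.f.).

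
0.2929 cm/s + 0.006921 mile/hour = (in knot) 0.01171. Check: 1 cm/s = 0.01 m/s, so 0.2929 cm/s = 0.2929 * 0.01 = 0.002929 m/s. 1 mile/hour = 0.44704 m/s, so 0.006921 mile/hour = 0.006921 * 0.44704 = 0.0030939638 m/s. Sum: 0.002929 + 0.0030939638 = 0.0060229638 m/s. 1 knot = 0.51444444 m/s, so 0.0060229638 m/s = 0.0060229638 / 0.51444444 = 0.011707705 knot ≈ 0.01171 knot (4 s.f.).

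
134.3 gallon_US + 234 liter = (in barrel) 1 gallon_US = 0.0037854118 m^3, so 134.3 gallon_US = 134.3 * 0.0037854118 = 0.5083808 m^3. 1 liter = 0.001 m^3, so 234 liter = 234 * 0.001 = 0.234 m^3. Sum: 0.5083808 + 0.234 = 0.7423808 m^3. 1 barrel = 0.15898729 m^3, so 0.7423808 m^3 = 0.7423808 / 0.15898729 = 4.6694348 barrel ≈ 4.669 barrel (4 s.f.). Final answer: 4.669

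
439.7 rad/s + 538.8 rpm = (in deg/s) 2.843e+04. Check: 439.7 rad/s is already in rad/s. 1 rpm = 0.10471976 rad/s, so 538.8 rpm = 538.8 * 0.10471976 = 56.423004 rad/s. Sum: 439.7 + 56.423004 = 496.123 rad/s. 1 deg/s = 0.017453293 rad/s, so 496.123 rad/s = 496.123 / 0.017453293 = 28425.754 deg/s ≈ 2.843e+04 deg/s (4 s.f.).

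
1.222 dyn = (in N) 1.222e-05. Check: 1 dyn = 1e-05 N, so 1.222 dyn = 1.222 * 1e-05 = 1.222e-05 N. Result: 1.222e-05 N.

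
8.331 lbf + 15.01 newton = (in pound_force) 1 lbf = 4.4482216 N, so 8.331 lbf = 8.331 * 4.4482216 = 37.058134 N. 15.01 newton = 15.01 N. Sum: 37.058134 + 15.01 = 52.068134 N. 1 pound_force = 4.4482216 N, so 52.068134 N = 52.068134 / 4.4482216 = 11.705382 pound_force ≈ 11.71 pound_force (4 s.f.). Final answer: 11.71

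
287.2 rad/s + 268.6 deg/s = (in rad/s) 287.2 rad/s is already in rad/s. 1 deg/s = 0.017453293 rad/s, so 268.6 deg/s = 268.6 * 0.017453293 = 4.6879544 rad/s. Sum: 287.2 + 4.6879544 = 291.88795 rad/s. Result: 291.88795 rad/s ≈ 291.9 rad/s (4 s.f.). Final answer: 291.9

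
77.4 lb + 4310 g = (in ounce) 1390. Check: 1 lb = 0.45359237 kg, so 77.4 lb = 77.4 * 0.45359237 = 35.108049 kg. 1 g = 0.001 kg, so 4310 g = 4310 * 0.001 = 4.31 kg. Sum: 35.108049 + 4.31 = 39.418049 kg. 1 ounce = 0.028349523 kg, so 39.418049 kg = 39.418049 / 0.028349523 = 1390.4308 ounce ≈ 1390 ounce (4 s.f.).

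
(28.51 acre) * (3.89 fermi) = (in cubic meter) 1 acre = 4046.8564 m^2, so 28.51 acre = 28.51 * 4046.8564 = 115375.88 m^2. 1 fermi = 1e-15 m, so 3.89 fermi = 3.89 * 1e-15 = 3.89e-15 m. Combine: 115375.88 m^2 * 3.89e-15 m = 4.4881216e-10 m^3. 4.4881216e-10 m^3 = 4.4881216e-10 cubic meter ≈ 4.488e-10 cubic meter (4 s.f.). Final answer: 4.488e-10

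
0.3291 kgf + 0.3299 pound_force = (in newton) 1 kgf = 9.80665 N, so 0.3291 kgf = 0.3291 * 9.80665 = 3.2273685 N. 1 pound_force = 4.4482216 N, so 0.3299 pound_force = 0.3299 * 4.4482216 = 1.4674683 N. Sum: 3.2273685 + 1.4674683 = 4.6948368 N. 4.6948368 N = 4.6948368 newton ≈ 4.695 newton (4 s.f.). Final answer: 4.695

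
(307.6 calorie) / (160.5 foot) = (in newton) 26.31. Check: 1 calorie = 4.184 J, so 307.6 calorie = 307.6 * 4.184 = 1286.9984 J. 1 foot = 0.3048 m, so 160.5 foot = 160.5 * 0.3048 = 48.9204 m. Combine: 1286.9984 J / 48.9204 m = 26.308011 N. 26.308011 N = 26.308011 newton ≈ 26.31 newton (4 s.f.).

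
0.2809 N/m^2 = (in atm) 2.772e-06. Check: 0.2809 N/m^2 = 0.2809 Pa. 1 atm = 101325 Pa, so 0.2809 Pa = 0.2809 / 101325 = 2.7722675e-06 atm ≈ 2.772e-06 atm (4 s.f.).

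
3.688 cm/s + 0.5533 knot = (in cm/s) 1 cm/s = 0.01 m/s, so 3.688 cm/s = 3.688 * 0.01 = 0.03688 m/s. 1 knot = 0.51444444 m/s, so 0.5533 knot = 0.5533 * 0.51444444 = 0.28464211 m/s. Sum: 0.03688 + 0.28464211 = 0.32152211 m/s. 1 cm/s = 0.01 m/s, so 0.32152211 m/s = 0.32152211 / 0.01 = 32.152211 cm/s ≈ 32.15 cm/s (4 s.f.). Final answer: 32.15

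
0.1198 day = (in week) 0.01711. Check: 1 day = 86400 s, so 0.1198 day = 0.1198 * 86400 = 10350.72 s. 1 week = 604800 s, so 10350.72 s = 10350.72 / 604800 = 0.017114286 week ≈ 0.01711 week (4 s.f.).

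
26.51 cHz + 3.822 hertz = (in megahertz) 4.087e-06. Check: 1 cHz = 0.01 Hz, so 26.51 cHz = 26.51 * 0.01 = 0.2651 Hz. 3.822 hertz = 3.822 Hz. Sum: 0.2651 + 3.822 = 4.0871 Hz. 1 megahertz = 1000000 Hz, so 4.0871 Hz = 4.0871 / 1000000 = 4.0871e-06 megahertz ≈ 4.087e-06 megahertz (4 s.f.).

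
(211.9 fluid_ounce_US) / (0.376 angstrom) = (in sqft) 1 fluid_ounce_US = 2.957353e-05 m^3, so 211.9 fluid_ounce_US = 211.9 * 2.957353e-05 = 0.0062666309 m^3. 1 angstrom = 1e-10 m, so 0.376 angstrom = 0.376 * 1e-10 = 3.76e-11 m. Combine: 0.0062666309 m^3 / 3.76e-11 m = 1.6666572e+08 m^2. 1 sqft = 0.09290304 m^2, so 1.6666572e+08 m^2 = 1.6666572e+08 / 0.09290304 = 1.7939748e+09 sqft ≈ 1.794e+09 sqft (4 s.f.). Final answer: 1.794e+09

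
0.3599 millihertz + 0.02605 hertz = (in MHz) 1 millihertz = 0.001 Hz, so 0.3599 millihertz = 0.3599 * 0.001 = 0.0003599 Hz. 0.02605 hertz = 0.02605 Hz. Sum: 0.0003599 + 0.02605 = 0.0264099 Hz. 1 MHz = 1000000 Hz, so 0.0264099 Hz = 0.0264099 / 1000000 = 2.64099e-08 MHz ≈ 2.641e-08 MHz (4 s.f.). Final answer: 2.641e-08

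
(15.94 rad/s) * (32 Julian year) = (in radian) 1.61e+10. Check: 15.94 rad/s is already in rad/s. 1 Julian year = 31557600 s, so 32 Julian year = 32 * 31557600 = 1.0098432e+09 s. Combine: 15.94 rad/s * 1.0098432e+09 s = 1.6096901e+10 rad. 1.6096901e+10 rad = 1.6096901e+10 radian ≈ 1.61e+10 radian (4 s.f.).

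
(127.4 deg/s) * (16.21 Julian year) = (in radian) 1.137e+09. Check: 1 deg/s = 0.017453293 rad/s, so 127.4 deg/s = 127.4 * 0.017453293 = 2.2235495 rad/s. 1 Julian year = 31557600 s, so 16.21 Julian year = 16.21 * 31557600 = 5.115487e+08 s. Combine: 2.2235495 rad/s * 5.115487e+08 s = 1.1374538e+09 rad. 1.1374538e+09 rad = 1.1374538e+09 radian ≈ 1.137e+09 radian (4 s.f.).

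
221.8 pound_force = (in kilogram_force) 1 pound_force = 4.4482216 N, so 221.8 pound_force = 221.8 * 4.4482216 = 986.61555 N. 1 kilogram_force = 9.80665 N, so 986.61555 N = 986.61555 / 9.80665 = 100.60679 kilogram_force ≈ 100.6 kilogram_force (4 s.f.). Final answer: 100.6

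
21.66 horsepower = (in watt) 1.615e+04. Check: 1 horsepower = 745.69987 W, so 21.66 horsepower = 21.66 * 745.69987 = 16151.859 W. 16151.859 W = 16151.859 watt ≈ 1.615e+04 watt (4 s.f.).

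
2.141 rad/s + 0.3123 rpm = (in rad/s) 2.141 rad/s is already in rad/s. 1 rpm = 0.10471976 rad/s, so 0.3123 rpm = 0.3123 * 0.10471976 = 0.03270398 rad/s. Sum: 2.141 + 0.03270398 = 2.173704 rad/s. Result: 2.173704 rad/s ≈ 2.174 rad/s (4 s.f.). Final answer: 2.174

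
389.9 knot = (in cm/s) 2.006e+04. Check: 1 knot = 0.51444444 m/s, so 389.9 knot = 389.9 * 0.51444444 = 200.58189 m/s. 1 cm/s = 0.01 m/s, so 200.58189 m/s = 200.58189 / 0.01 = 20058.189 cm/s ≈ 2.006e+04 cm/s (4 s.f.).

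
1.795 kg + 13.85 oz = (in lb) 4.823. Check: 1.795 kg is already in kg. 1 oz = 0.028349523 kg, so 13.85 oz = 13.85 * 0.028349523 = 0.3926409 kg. Sum: 1.795 + 0.3926409 = 2.1876409 kg. 1 lb = 0.45359237 kg, so 2.1876409 kg = 2.1876409 / 0.45359237 = 4.8229226 lb ≈ 4.823 lb (4 s.f.).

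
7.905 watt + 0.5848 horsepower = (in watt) 7.905 watt = 7.905 W. 1 horsepower = 745.69987 W, so 0.5848 horsepower = 0.5848 * 745.69987 = 436.08528 W. Sum: 7.905 + 436.08528 = 443.99028 W. 443.99028 W = 443.99028 watt ≈ 444 watt (4 s.f.). Final answer: 444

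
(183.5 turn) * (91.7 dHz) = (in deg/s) 6.058e+05. Check: 1 turn = 6.2831853 rad, so 183.5 turn = 183.5 * 6.2831853 = 1152.9645 rad. 1 dHz = 0.1 Hz, so 91.7 dHz = 91.7 * 0.1 = 9.17 Hz. Combine: 1152.9645 rad * 9.17 Hz = 10572.685 rad/s. 1 deg/s = 0.017453293 rad/s, so 10572.685 rad/s = 10572.685 / 0.017453293 = 605770.2 deg/s ≈ 6.058e+05 deg/s (4 s.f.).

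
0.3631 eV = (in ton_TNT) 1.39e-29. Check: 1 eV = 1.6021766e-19 J, so 0.3631 eV = 0.3631 * 1.6021766e-19 = 5.8175034e-20 J. 1 ton_TNT = 4.184e+09 J, so 5.8175034e-20 J = 5.8175034e-20 / 4.184e+09 = 1.3904167e-29 ton_TNT ≈ 1.39e-29 ton_TNT (4 s.f.).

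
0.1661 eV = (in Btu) 2.522e-23. Check: 1 eV = 1.6021766e-19 J, so 0.1661 eV = 0.1661 * 1.6021766e-19 = 2.6612154e-20 J. 1 Btu = 1055.0559 J, so 2.6612154e-20 J = 2.6612154e-20 / 1055.0559 = 2.5223455e-23 Btu ≈ 2.522e-23 Btu (4 s.f.).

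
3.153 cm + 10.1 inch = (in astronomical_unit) 1 cm = 0.01 m, so 3.153 cm = 3.153 * 0.01 = 0.03153 m. 1 inch = 0.0254 m, so 10.1 inch = 10.1 * 0.0254 = 0.25654 m. Sum: 0.03153 + 0.25654 = 0.28807 m. 1 astronomical_unit = 1.4959787e+11 m, so 0.28807 m = 0.28807 / 1.4959787e+11 = 1.925629e-12 astronomical_unit ≈ 1.926e-12 astronomical_unit (4 s.f.). Final answer: 1.926e-12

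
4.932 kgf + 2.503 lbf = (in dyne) 5.95e+06. Check: 1 kgf = 9.80665 N, so 4.932 kgf = 4.932 * 9.80665 = 48.366398 N. 1 lbf = 4.4482216 N, so 2.503 lbf = 2.503 * 4.4482216 = 11.133899 N. Sum: 48.366398 + 11.133899 = 59.500297 N. 1 dyne = 1e-05 N, so 59.500297 N = 59.500297 / 1e-05 = 5950029.7 dyne ≈ 5.95e+06 dyne (4 s.f.).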